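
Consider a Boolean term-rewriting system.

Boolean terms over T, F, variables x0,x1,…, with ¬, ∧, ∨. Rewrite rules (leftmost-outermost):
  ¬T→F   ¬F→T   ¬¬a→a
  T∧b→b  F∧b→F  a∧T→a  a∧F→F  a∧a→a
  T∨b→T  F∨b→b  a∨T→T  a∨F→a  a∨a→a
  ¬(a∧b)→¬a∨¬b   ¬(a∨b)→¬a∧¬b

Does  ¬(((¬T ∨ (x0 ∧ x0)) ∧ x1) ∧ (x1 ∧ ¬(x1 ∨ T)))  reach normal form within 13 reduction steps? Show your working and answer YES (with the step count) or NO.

  start: ¬(((¬T ∨ (x0 ∧ x0)) ∧ x1) ∧ (x1 ∧ ¬(x1 ∨ T)))
  [1] ¬((¬T ∨ (x0 ∧ x0)) ∧ x1) ∨ ¬(x1 ∧ ¬(x1 ∨ T))
  [2] (¬(¬T ∨ (x0 ∧ x0)) ∨ ¬x1) ∨ ¬(x1 ∧ ¬(x1 ∨ T))
  [3] ((¬¬T ∧ ¬(x0 ∧ x0)) ∨ ¬x1) ∨ ¬(x1 ∧ ¬(x1 ∨ T))
  [4] ((T ∧ ¬(x0 ∧ x0)) ∨ ¬x1) ∨ ¬(x1 ∧ ¬(x1 ∨ T))
  [5] (¬(x0 ∧ x0) ∨ ¬x1) ∨ ¬(x1 ∧ ¬(x1 ∨ T))
  [6] ((¬x0 ∨ ¬x0) ∨ ¬x1) ∨ ¬(x1 ∧ ¬(x1 ∨ T))
  [7] (¬x0 ∨ ¬x1) ∨ ¬(x1 ∧ ¬(x1 ∨ T))
  [8] (¬x0 ∨ ¬x1) ∨ (¬x1 ∨ ¬¬(x1 ∨ T))
  [9] (¬x0 ∨ ¬x1) ∨ (¬x1 ∨ (x1 ∨ T))
  [10] (¬x0 ∨ ¬x1) ∨ (¬x1 ∨ T)
  [11] (¬x0 ∨ ¬x1) ∨ T
  [12] T

Answer: YES — reaches normal form T in 12 ≤ 13 steps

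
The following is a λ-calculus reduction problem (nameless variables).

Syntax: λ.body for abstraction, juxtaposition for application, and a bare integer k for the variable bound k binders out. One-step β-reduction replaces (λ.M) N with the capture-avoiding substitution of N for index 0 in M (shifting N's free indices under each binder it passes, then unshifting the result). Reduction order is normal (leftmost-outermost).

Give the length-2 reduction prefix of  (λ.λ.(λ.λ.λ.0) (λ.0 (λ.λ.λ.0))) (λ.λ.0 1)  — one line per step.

  start: (λ.λ.(λ.λ.λ.0) (λ.0 (λ.λ.λ.0))) (λ.λ.0 1)
  [1] λ.(λ.λ.λ.0) (λ.0 (λ.λ.λ.0))
  [2] λ.λ.λ.0

Answer: after 2 steps: λ.λ.λ.0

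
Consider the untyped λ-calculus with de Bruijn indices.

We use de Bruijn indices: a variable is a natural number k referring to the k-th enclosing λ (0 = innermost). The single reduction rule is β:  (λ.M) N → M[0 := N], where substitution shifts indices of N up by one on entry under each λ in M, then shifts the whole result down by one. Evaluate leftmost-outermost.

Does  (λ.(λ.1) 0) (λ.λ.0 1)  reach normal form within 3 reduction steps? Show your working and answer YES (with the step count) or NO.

  start: (λ.(λ.1) 0) (λ.λ.0 1)
  [1] (λ.λ.λ.0 1) (λ.λ.0 1)
  [2] λ.λ.0 1

Answer: YES — reaches normal form λ.λ.0 1 in 2 ≤ 3 steps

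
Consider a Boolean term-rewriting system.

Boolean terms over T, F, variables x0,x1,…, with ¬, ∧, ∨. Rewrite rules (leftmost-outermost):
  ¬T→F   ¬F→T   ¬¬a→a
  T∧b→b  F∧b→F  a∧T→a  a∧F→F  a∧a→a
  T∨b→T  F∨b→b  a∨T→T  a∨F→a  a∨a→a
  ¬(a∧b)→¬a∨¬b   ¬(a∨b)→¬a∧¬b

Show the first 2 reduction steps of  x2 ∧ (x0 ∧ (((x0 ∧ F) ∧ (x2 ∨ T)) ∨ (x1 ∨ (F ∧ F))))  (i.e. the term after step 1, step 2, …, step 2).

Answer: after 2 steps: x2 ∧ (x0 ∧ (F ∨ (x1 ∨ (F ∧ F))))

Derivation:
  start: x2 ∧ (x0 ∧ (((x0 ∧ F) ∧ (x2 ∨ T)) ∨ (x1 ∨ (F ∧ F))))
  →1  x2 ∧ (x0 ∧ ((F ∧ (x2 ∨ T)) ∨ (x1 ∨ (F ∧ F))))
  →2  x2 ∧ (x0 ∧ (F ∨ (x1 ∨ (F ∧ F))))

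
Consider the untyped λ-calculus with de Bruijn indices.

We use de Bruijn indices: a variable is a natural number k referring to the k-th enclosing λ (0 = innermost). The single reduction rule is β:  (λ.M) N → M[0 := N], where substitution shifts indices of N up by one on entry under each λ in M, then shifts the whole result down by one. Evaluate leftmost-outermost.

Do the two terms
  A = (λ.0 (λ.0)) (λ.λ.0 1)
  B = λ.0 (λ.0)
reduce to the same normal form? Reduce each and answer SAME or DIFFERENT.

Answer: SAME — A ⇓ λ.0 (λ.0), B ⇓ λ.0 (λ.0)

Derivation:
Term A:
  start: (λ.0 (λ.0)) (λ.λ.0 1)
  [1] (λ.λ.0 1) (λ.0)
  [2] λ.0 (λ.0)

Term B:
  start: λ.0 (λ.0)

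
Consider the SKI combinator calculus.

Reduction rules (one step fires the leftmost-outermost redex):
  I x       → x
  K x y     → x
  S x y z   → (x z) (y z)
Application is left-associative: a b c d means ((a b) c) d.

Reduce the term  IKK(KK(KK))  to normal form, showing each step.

Answer: normal form = K  (in 2 steps)

Working:
  start: IKK(KK(KK))
  step 1: KK(KK(KK))
  step 2: K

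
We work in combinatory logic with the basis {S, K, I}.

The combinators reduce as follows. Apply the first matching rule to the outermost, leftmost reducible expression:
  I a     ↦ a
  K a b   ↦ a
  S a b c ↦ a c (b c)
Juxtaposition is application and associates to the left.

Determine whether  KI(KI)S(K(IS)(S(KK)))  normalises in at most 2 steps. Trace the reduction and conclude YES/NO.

  start: KI(KI)S(K(IS)(S(KK)))
  →1  IS(K(IS)(S(KK)))
  →2  S(K(IS)(S(KK)))

Answer: NO — after 2 steps the term is S(K(IS)(S(KK))), not yet normal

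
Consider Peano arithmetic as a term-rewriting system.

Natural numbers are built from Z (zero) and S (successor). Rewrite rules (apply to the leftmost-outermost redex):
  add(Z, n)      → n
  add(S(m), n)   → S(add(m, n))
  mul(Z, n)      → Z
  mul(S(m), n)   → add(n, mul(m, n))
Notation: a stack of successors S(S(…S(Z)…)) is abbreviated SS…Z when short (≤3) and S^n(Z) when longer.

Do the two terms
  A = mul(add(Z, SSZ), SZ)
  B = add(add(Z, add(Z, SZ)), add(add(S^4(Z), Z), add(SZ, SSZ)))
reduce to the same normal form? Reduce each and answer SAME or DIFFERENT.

Answer: DIFFERENT — A ⇓ SSZ, B ⇓ S^8(Z)

Derivation:
Term A:
  start: mul(add(Z, SSZ), SZ)
  step 1: mul(SSZ, SZ)
  step 2: add(SZ, mul(SZ, SZ))
  step 3: S(add(Z, mul(SZ, SZ)))
  step 4: S(mul(SZ, SZ))
  step 5: S(add(SZ, mul(Z, SZ)))
  step 6: S(S(add(Z, mul(Z, SZ))))
  step 7: S(S(mul(Z, SZ)))
  step 8: SSZ

Term B:
  start: add(add(Z, add(Z, SZ)), add(add(S^4(Z), Z), add(SZ, SSZ)))
  step 1: add(add(Z, SZ), add(add(S^4(Z), Z), add(SZ, SSZ)))
  step 2: add(SZ, add(add(S^4(Z), Z), add(SZ, SSZ)))
  step 3: S(add(Z, add(add(S^4(Z), Z), add(SZ, SSZ))))
  step 4: S(add(add(S^4(Z), Z), add(SZ, SSZ)))
  step 5: S(add(S(add(SSSZ, Z)), add(SZ, SSZ)))
  step 6: S(S(add(add(SSSZ, Z), add(SZ, SSZ))))
  step 7: S(S(add(S(add(SSZ, Z)), add(SZ, SSZ))))
  step 8: S(S(S(add(add(SSZ, Z), add(SZ, SSZ)))))
  step 9: S(S(S(add(S(add(SZ, Z)), add(SZ, SSZ)))))
  step 10: S(S(S(S(add(add(SZ, Z), add(SZ, SSZ))))))
  step 11: S(S(S(S(add(S(add(Z, Z)), add(SZ, SSZ))))))
  step 12: S(S(S(S(S(add(add(Z, Z), add(SZ, SSZ)))))))
  step 13: S(S(S(S(S(add(Z, add(SZ, SSZ)))))))
  step 14: S(S(S(S(S(add(SZ, SSZ))))))
  step 15: S(S(S(S(S(S(add(Z, SSZ)))))))
  step 16: S^8(Z)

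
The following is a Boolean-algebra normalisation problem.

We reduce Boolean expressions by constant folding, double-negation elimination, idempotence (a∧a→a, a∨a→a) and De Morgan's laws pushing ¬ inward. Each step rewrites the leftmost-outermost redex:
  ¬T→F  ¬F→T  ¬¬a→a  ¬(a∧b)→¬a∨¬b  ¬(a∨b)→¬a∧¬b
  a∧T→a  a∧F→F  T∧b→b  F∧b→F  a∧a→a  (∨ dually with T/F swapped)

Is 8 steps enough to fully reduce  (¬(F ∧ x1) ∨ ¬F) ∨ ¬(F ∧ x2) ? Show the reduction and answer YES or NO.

Answer: YES — reaches normal form T in 5 ≤ 8 steps

Reduction:
  start: (¬(F ∧ x1) ∨ ¬F) ∨ ¬(F ∧ x2)
  step 1: ((¬F ∨ ¬x1) ∨ ¬F) ∨ ¬(F ∧ x2)
  step 2: ((T ∨ ¬x1) ∨ ¬F) ∨ ¬(F ∧ x2)
  step 3: (T ∨ ¬F) ∨ ¬(F ∧ x2)
  step 4: T ∨ ¬(F ∧ x2)
  step 5: T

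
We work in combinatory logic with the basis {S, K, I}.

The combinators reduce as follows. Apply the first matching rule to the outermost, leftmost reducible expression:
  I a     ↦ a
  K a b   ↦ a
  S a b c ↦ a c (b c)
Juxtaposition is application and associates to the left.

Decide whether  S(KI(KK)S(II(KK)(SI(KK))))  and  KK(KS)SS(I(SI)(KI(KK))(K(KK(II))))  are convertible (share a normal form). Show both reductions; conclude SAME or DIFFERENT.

Answer: DIFFERENT — A ⇓ S(SK), B ⇓ SK

Reduction:
Term A:
  start: S(KI(KK)S(II(KK)(SI(KK))))
  [1] S(IS(II(KK)(SI(KK))))
  [2] S(S(II(KK)(SI(KK))))
  [3] S(S(I(KK)(SI(KK))))
  [4] S(S(KK(SI(KK))))
  [5] S(SK)

Term B:
  start: KK(KS)SS(I(SI)(KI(KK))(K(KK(II))))
  [1] KSS(I(SI)(KI(KK))(K(KK(II))))
  [2] S(I(SI)(KI(KK))(K(KK(II))))
  [3] S(SI(KI(KK))(K(KK(II))))
  [4] S(I(K(KK(II)))(KI(KK)(K(KK(II)))))
  [5] S(K(KK(II))(KI(KK)(K(KK(II)))))
  [6] S(KK(II))
  [7] SK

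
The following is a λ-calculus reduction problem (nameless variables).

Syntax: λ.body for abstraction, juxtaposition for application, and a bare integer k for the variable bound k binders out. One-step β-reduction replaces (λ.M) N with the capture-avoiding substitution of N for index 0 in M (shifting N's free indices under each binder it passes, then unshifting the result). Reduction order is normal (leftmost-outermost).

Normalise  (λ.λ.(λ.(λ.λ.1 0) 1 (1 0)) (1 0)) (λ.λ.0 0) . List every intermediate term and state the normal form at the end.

Answer: normal form = λ.0 (0 (λ.0 0))  (in 5 steps)

Derivation:
  start: (λ.λ.(λ.(λ.λ.1 0) 1 (1 0)) (1 0)) (λ.λ.0 0)
  [1] λ.(λ.(λ.λ.1 0) 1 (1 0)) ((λ.λ.0 0) 0)
  [2] λ.(λ.λ.1 0) 0 (0 ((λ.λ.0 0) 0))
  [3] λ.(λ.1 0) (0 ((λ.λ.0 0) 0))
  [4] λ.0 (0 ((λ.λ.0 0) 0))
  [5] λ.0 (0 (λ.0 0))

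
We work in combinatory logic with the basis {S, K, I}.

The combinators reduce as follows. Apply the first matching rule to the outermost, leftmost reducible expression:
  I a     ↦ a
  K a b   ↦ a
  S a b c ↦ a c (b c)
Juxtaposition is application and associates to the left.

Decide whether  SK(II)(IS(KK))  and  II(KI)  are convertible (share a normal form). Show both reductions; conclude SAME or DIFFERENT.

Answer: DIFFERENT — A ⇓ S(KK), B ⇓ KI

Derivation:
Term A:
  start: SK(II)(IS(KK))
  →1  K(IS(KK))(II(IS(KK)))
  →2  IS(KK)
  →3  S(KK)

Term B:
  start: II(KI)
  →1  I(KI)
  →2  KI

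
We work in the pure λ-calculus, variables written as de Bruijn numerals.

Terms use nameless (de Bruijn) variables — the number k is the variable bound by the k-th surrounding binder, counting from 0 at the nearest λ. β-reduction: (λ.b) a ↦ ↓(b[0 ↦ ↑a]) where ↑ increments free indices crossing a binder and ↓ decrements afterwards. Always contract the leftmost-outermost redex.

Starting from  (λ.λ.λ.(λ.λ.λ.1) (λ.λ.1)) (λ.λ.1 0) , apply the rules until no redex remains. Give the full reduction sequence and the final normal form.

  start: (λ.λ.λ.(λ.λ.λ.1) (λ.λ.1)) (λ.λ.1 0)
  step 1: λ.λ.(λ.λ.λ.1) (λ.λ.1)
  step 2: λ.λ.λ.λ.1

Answer: normal form = λ.λ.λ.λ.1  (in 2 steps)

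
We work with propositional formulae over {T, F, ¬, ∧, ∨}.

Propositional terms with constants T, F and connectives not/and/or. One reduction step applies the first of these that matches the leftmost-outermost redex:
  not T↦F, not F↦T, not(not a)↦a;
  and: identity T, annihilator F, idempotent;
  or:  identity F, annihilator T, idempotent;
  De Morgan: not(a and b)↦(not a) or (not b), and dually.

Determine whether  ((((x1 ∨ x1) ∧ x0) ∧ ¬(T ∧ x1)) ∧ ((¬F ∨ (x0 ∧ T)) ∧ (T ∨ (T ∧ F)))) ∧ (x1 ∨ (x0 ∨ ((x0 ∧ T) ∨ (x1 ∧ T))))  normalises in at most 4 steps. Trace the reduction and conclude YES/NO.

Answer: NO — after 4 steps the term is (((x1 ∧ x0) ∧ ¬x1) ∧ ((¬F ∨ (x0 ∧ T)) ∧ (T ∨ (T ∧ F)))) ∧ (x1 ∨ (x0 ∨ ((x0 ∧ T) ∨ (x1 ∧ T)))), not yet normal

Derivation:
  start: ((((x1 ∨ x1) ∧ x0) ∧ ¬(T ∧ x1)) ∧ ((¬F ∨ (x0 ∧ T)) ∧ (T ∨ (T ∧ F)))) ∧ (x1 ∨ (x0 ∨ ((x0 ∧ T) ∨ (x1 ∧ T))))
  [1] (((x1 ∧ x0) ∧ ¬(T ∧ x1)) ∧ ((¬F ∨ (x0 ∧ T)) ∧ (T ∨ (T ∧ F)))) ∧ (x1 ∨ (x0 ∨ ((x0 ∧ T) ∨ (x1 ∧ T))))
  [2] (((x1 ∧ x0) ∧ (¬T ∨ ¬x1)) ∧ ((¬F ∨ (x0 ∧ T)) ∧ (T ∨ (T ∧ F)))) ∧ (x1 ∨ (x0 ∨ ((x0 ∧ T) ∨ (x1 ∧ T))))
  [3] (((x1 ∧ x0) ∧ (F ∨ ¬x1)) ∧ ((¬F ∨ (x0 ∧ T)) ∧ (T ∨ (T ∧ F)))) ∧ (x1 ∨ (x0 ∨ ((x0 ∧ T) ∨ (x1 ∧ T))))
  [4] (((x1 ∧ x0) ∧ ¬x1) ∧ ((¬F ∨ (x0 ∧ T)) ∧ (T ∨ (T ∧ F)))) ∧ (x1 ∨ (x0 ∨ ((x0 ∧ T) ∨ (x1 ∧ T))))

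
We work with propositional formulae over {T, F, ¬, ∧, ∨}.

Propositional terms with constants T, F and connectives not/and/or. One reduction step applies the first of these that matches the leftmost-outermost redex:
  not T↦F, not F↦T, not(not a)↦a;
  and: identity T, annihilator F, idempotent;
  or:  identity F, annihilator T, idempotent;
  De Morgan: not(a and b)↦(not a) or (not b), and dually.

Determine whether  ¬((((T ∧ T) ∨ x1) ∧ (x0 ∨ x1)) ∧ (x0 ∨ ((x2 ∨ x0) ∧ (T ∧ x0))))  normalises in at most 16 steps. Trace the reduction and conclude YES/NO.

  start: ¬((((T ∧ T) ∨ x1) ∧ (x0 ∨ x1)) ∧ (x0 ∨ ((x2 ∨ x0) ∧ (T ∧ x0))))
  →1  ¬(((T ∧ T) ∨ x1) ∧ (x0 ∨ x1)) ∨ ¬(x0 ∨ ((x2 ∨ x0) ∧ (T ∧ x0)))
  →2  (¬((T ∧ T) ∨ x1) ∨ ¬(x0 ∨ x1)) ∨ ¬(x0 ∨ ((x2 ∨ x0) ∧ (T ∧ x0)))
  →3  ((¬(T ∧ T) ∧ ¬x1) ∨ ¬(x0 ∨ x1)) ∨ ¬(x0 ∨ ((x2 ∨ x0) ∧ (T ∧ x0)))
  →4  (((¬T ∨ ¬T) ∧ ¬x1) ∨ ¬(x0 ∨ x1)) ∨ ¬(x0 ∨ ((x2 ∨ x0) ∧ (T ∧ x0)))
  →5  ((¬T ∧ ¬x1) ∨ ¬(x0 ∨ x1)) ∨ ¬(x0 ∨ ((x2 ∨ x0) ∧ (T ∧ x0)))
  →6  ((F ∧ ¬x1) ∨ ¬(x0 ∨ x1)) ∨ ¬(x0 ∨ ((x2 ∨ x0) ∧ (T ∧ x0)))
  →7  (F ∨ ¬(x0 ∨ x1)) ∨ ¬(x0 ∨ ((x2 ∨ x0) ∧ (T ∧ x0)))
  →8  ¬(x0 ∨ x1) ∨ ¬(x0 ∨ ((x2 ∨ x0) ∧ (T ∧ x0)))
  →9  (¬x0 ∧ ¬x1) ∨ ¬(x0 ∨ ((x2 ∨ x0) ∧ (T ∧ x0)))
  →10  (¬x0 ∧ ¬x1) ∨ (¬x0 ∧ ¬((x2 ∨ x0) ∧ (T ∧ x0)))
  →11  (¬x0 ∧ ¬x1) ∨ (¬x0 ∧ (¬(x2 ∨ x0) ∨ ¬(T ∧ x0)))
  →12  (¬x0 ∧ ¬x1) ∨ (¬x0 ∧ ((¬x2 ∧ ¬x0) ∨ ¬(T ∧ x0)))
  →13  (¬x0 ∧ ¬x1) ∨ (¬x0 ∧ ((¬x2 ∧ ¬x0) ∨ (¬T ∨ ¬x0)))
  →14  (¬x0 ∧ ¬x1) ∨ (¬x0 ∧ ((¬x2 ∧ ¬x0) ∨ (F ∨ ¬x0)))
  →15  (¬x0 ∧ ¬x1) ∨ (¬x0 ∧ ((¬x2 ∧ ¬x0) ∨ ¬x0))

Answer: YES — reaches normal form (¬x0 ∧ ¬x1) ∨ (¬x0 ∧ ((¬x2 ∧ ¬x0) ∨ ¬x0)) in 15 ≤ 16 steps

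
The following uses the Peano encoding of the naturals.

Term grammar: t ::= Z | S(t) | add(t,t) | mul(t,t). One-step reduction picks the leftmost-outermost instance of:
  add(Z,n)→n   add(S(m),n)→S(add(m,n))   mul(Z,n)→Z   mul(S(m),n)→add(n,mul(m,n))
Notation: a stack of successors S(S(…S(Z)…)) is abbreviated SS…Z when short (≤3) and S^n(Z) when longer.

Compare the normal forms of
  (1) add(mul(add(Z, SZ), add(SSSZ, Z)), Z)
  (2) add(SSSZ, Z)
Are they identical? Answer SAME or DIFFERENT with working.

Term A:
  start: add(mul(add(Z, SZ), add(SSSZ, Z)), Z)
  step 1: add(mul(SZ, add(SSSZ, Z)), Z)
  step 2: add(add(add(SSSZ, Z), mul(Z, add(SSSZ, Z))), Z)
  step 3: add(add(S(add(SSZ, Z)), mul(Z, add(SSSZ, Z))), Z)
  step 4: add(S(add(add(SSZ, Z), mul(Z, add(SSSZ, Z)))), Z)
  step 5: S(add(add(add(SSZ, Z), mul(Z, add(SSSZ, Z))), Z))
  step 6: S(add(add(S(add(SZ, Z)), mul(Z, add(SSSZ, Z))), Z))
  step 7: S(add(S(add(add(SZ, Z), mul(Z, add(SSSZ, Z)))), Z))
  step 8: S(S(add(add(add(SZ, Z), mul(Z, add(SSSZ, Z))), Z)))
  step 9: S(S(add(add(S(add(Z, Z)), mul(Z, add(SSSZ, Z))), Z)))
  step 10: S(S(add(S(add(add(Z, Z), mul(Z, add(SSSZ, Z)))), Z)))
  step 11: S(S(S(add(add(add(Z, Z), mul(Z, add(SSSZ, Z))), Z))))
  step 12: S(S(S(add(add(Z, mul(Z, add(SSSZ, Z))), Z))))
  step 13: S(S(S(add(mul(Z, add(SSSZ, Z)), Z))))
  step 14: S(S(S(add(Z, Z))))
  step 15: SSSZ

Term B:
  start: add(SSSZ, Z)
  step 1: S(add(SSZ, Z))
  step 2: S(S(add(SZ, Z)))
  step 3: S(S(S(add(Z, Z))))
  step 4: SSSZ

Answer: SAME — A ⇓ SSSZ, B ⇓ SSSZ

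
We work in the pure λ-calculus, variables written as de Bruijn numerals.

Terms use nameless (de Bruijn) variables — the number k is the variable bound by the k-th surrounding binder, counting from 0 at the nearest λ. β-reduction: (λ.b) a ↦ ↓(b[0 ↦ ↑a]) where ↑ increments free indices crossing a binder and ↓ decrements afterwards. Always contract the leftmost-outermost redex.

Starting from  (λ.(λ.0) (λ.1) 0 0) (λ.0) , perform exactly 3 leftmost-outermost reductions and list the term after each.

Answer: after 3 steps: (λ.0) (λ.0)

Reduction:
  start: (λ.(λ.0) (λ.1) 0 0) (λ.0)
  [1] (λ.0) (λ.λ.0) (λ.0) (λ.0)
  [2] (λ.λ.0) (λ.0) (λ.0)
  [3] (λ.0) (λ.0)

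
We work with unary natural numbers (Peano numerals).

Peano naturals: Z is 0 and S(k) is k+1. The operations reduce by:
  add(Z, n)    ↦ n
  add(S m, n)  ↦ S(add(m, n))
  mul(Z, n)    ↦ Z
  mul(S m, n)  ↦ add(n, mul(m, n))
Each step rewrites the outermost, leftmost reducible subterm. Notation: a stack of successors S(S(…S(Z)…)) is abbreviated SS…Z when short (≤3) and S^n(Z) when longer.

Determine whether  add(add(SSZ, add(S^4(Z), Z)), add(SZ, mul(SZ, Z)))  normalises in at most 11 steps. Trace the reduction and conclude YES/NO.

Answer: NO — after 11 steps the term is S(S(S(S(S(add(add(SZ, Z), add(SZ, mul(SZ, Z)))))))), not yet normal

Working:
  start: add(add(SSZ, add(S^4(Z), Z)), add(SZ, mul(SZ, Z)))
  [1] add(S(add(SZ, add(S^4(Z), Z))), add(SZ, mul(SZ, Z)))
  [2] S(add(add(SZ, add(S^4(Z), Z)), add(SZ, mul(SZ, Z))))
  [3] S(add(S(add(Z, add(S^4(Z), Z))), add(SZ, mul(SZ, Z))))
  [4] S(S(add(add(Z, add(S^4(Z), Z)), add(SZ, mul(SZ, Z)))))
  [5] S(S(add(add(S^4(Z), Z), add(SZ, mul(SZ, Z)))))
  [6] S(S(add(S(add(SSSZ, Z)), add(SZ, mul(SZ, Z)))))
  [7] S(S(S(add(add(SSSZ, Z), add(SZ, mul(SZ, Z))))))
  [8] S(S(S(add(S(add(SSZ, Z)), add(SZ, mul(SZ, Z))))))
  [9] S(S(S(S(add(add(SSZ, Z), add(SZ, mul(SZ, Z)))))))
  [10] S(S(S(S(add(S(add(SZ, Z)), add(SZ, mul(SZ, Z)))))))
  [11] S(S(S(S(S(add(add(SZ, Z), add(SZ, mul(SZ, Z))))))))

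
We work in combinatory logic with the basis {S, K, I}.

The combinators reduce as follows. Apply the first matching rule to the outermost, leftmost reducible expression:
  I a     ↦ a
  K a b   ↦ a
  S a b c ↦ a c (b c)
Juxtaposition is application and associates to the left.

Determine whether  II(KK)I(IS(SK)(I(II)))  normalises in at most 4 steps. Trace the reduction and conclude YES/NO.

  start: II(KK)I(IS(SK)(I(II)))
  →1  I(KK)I(IS(SK)(I(II)))
  →2  KKI(IS(SK)(I(II)))
  →3  K(IS(SK)(I(II)))
  →4  K(S(SK)(I(II)))

Answer: NO — after 4 steps the term is K(S(SK)(I(II))), not yet normal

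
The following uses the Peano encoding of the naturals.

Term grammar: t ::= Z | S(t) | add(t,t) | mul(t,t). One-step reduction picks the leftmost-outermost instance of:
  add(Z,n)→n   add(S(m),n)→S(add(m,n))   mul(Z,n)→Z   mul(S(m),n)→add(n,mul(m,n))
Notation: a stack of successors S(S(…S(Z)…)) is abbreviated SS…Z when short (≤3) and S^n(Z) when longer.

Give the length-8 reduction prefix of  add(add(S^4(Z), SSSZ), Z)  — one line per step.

Answer: after 8 steps: S(S(S(S(add(add(Z, SSSZ), Z)))))

Reduction:
  start: add(add(S^4(Z), SSSZ), Z)
  step 1: add(S(add(SSSZ, SSSZ)), Z)
  step 2: S(add(add(SSSZ, SSSZ), Z))
  step 3: S(add(S(add(SSZ, SSSZ)), Z))
  step 4: S(S(add(add(SSZ, SSSZ), Z)))
  step 5: S(S(add(S(add(SZ, SSSZ)), Z)))
  step 6: S(S(S(add(add(SZ, SSSZ), Z))))
  step 7: S(S(S(add(S(add(Z, SSSZ)), Z))))
  step 8: S(S(S(S(add(add(Z, SSSZ), Z)))))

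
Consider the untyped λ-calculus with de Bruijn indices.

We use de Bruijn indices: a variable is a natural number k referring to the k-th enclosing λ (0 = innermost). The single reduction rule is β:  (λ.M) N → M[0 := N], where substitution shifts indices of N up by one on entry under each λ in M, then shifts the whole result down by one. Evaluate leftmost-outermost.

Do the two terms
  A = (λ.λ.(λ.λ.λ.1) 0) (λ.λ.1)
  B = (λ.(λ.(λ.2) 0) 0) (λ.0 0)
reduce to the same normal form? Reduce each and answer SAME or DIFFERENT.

Answer: DIFFERENT — A ⇓ λ.λ.λ.1, B ⇓ λ.0 0

Reduction:
Term A:
  start: (λ.λ.(λ.λ.λ.1) 0) (λ.λ.1)
  →1  λ.(λ.λ.λ.1) 0
  →2  λ.λ.λ.1

Term B:
  start: (λ.(λ.(λ.2) 0) 0) (λ.0 0)
  →1  (λ.(λ.λ.0 0) 0) (λ.0 0)
  →2  (λ.λ.0 0) (λ.0 0)
  →3  λ.0 0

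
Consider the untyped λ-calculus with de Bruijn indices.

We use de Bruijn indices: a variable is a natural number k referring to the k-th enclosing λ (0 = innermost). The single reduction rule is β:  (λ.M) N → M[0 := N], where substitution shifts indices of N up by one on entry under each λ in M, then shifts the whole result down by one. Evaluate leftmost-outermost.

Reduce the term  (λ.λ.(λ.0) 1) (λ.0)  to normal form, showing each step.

Answer: normal form = λ.λ.0  (in 2 steps)

Working:
  start: (λ.λ.(λ.0) 1) (λ.0)
  →1  λ.(λ.0) (λ.0)
  →2  λ.λ.0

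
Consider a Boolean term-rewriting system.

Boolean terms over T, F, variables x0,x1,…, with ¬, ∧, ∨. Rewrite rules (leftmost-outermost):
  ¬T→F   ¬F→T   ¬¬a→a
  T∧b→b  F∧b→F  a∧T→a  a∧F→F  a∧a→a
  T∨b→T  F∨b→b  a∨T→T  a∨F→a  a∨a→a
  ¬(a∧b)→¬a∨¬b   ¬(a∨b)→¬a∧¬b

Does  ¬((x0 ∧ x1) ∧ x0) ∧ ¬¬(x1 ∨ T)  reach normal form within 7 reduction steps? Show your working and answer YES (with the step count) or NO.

Answer: YES — reaches normal form (¬x0 ∨ ¬x1) ∨ ¬x0 in 5 ≤ 7 steps

Reduction:
  start: ¬((x0 ∧ x1) ∧ x0) ∧ ¬¬(x1 ∨ T)
  step 1: (¬(x0 ∧ x1) ∨ ¬x0) ∧ ¬¬(x1 ∨ T)
  step 2: ((¬x0 ∨ ¬x1) ∨ ¬x0) ∧ ¬¬(x1 ∨ T)
  step 3: ((¬x0 ∨ ¬x1) ∨ ¬x0) ∧ (x1 ∨ T)
  step 4: ((¬x0 ∨ ¬x1) ∨ ¬x0) ∧ T
  step 5: (¬x0 ∨ ¬x1) ∨ ¬x0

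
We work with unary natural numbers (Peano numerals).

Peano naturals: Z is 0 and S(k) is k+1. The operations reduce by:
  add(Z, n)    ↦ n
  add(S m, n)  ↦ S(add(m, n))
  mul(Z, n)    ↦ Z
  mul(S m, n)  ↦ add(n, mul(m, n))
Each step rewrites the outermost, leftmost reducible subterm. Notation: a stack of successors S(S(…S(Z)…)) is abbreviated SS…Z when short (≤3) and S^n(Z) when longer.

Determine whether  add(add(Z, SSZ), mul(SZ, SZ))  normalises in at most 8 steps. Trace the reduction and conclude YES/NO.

Answer: YES — reaches normal form SSSZ in 8 ≤ 8 steps

Derivation:
  start: add(add(Z, SSZ), mul(SZ, SZ))
  →1  add(SSZ, mul(SZ, SZ))
  →2  S(add(SZ, mul(SZ, SZ)))
  →3  S(S(add(Z, mul(SZ, SZ))))
  →4  S(S(mul(SZ, SZ)))
  →5  S(S(add(SZ, mul(Z, SZ))))
  →6  S(S(S(add(Z, mul(Z, SZ)))))
  →7  S(S(S(mul(Z, SZ))))
  →8  SSSZ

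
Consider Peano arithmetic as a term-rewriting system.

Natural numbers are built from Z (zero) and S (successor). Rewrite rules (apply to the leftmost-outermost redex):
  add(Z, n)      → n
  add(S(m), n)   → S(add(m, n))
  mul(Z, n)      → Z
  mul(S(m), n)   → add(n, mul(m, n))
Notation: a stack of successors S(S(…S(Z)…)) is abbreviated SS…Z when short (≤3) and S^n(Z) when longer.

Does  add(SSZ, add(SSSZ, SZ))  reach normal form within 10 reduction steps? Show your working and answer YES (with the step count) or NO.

Answer: YES — reaches normal form S^6(Z) in 7 ≤ 10 steps

Derivation:
  start: add(SSZ, add(SSSZ, SZ))
  step 1: S(add(SZ, add(SSSZ, SZ)))
  step 2: S(S(add(Z, add(SSSZ, SZ))))
  step 3: S(S(add(SSSZ, SZ)))
  step 4: S(S(S(add(SSZ, SZ))))
  step 5: S(S(S(S(add(SZ, SZ)))))
  step 6: S(S(S(S(S(add(Z, SZ))))))
  step 7: S^6(Z)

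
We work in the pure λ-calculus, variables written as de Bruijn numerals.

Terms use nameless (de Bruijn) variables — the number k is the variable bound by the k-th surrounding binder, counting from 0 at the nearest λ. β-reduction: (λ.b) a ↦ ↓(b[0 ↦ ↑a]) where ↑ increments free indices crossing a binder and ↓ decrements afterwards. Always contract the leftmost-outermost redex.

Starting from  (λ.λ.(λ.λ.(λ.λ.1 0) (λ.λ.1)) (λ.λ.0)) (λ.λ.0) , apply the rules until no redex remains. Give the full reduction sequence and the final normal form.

  start: (λ.λ.(λ.λ.(λ.λ.1 0) (λ.λ.1)) (λ.λ.0)) (λ.λ.0)
  step 1: λ.(λ.λ.(λ.λ.1 0) (λ.λ.1)) (λ.λ.0)
  step 2: λ.λ.(λ.λ.1 0) (λ.λ.1)
  step 3: λ.λ.λ.(λ.λ.1) 0
  step 4: λ.λ.λ.λ.1

Answer: normal form = λ.λ.λ.λ.1  (in 4 steps)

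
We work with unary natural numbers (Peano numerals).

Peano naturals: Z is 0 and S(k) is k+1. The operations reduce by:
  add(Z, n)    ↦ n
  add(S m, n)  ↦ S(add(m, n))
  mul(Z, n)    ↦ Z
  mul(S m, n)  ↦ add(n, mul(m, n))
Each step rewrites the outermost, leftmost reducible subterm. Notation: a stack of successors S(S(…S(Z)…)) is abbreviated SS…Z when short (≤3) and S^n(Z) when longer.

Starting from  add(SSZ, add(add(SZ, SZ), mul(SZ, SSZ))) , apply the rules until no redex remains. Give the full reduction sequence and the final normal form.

Answer: normal form = S^6(Z)  (in 13 steps)

Derivation:
  start: add(SSZ, add(add(SZ, SZ), mul(SZ, SSZ)))
  →1  S(add(SZ, add(add(SZ, SZ), mul(SZ, SSZ))))
  →2  S(S(add(Z, add(add(SZ, SZ), mul(SZ, SSZ)))))
  →3  S(S(add(add(SZ, SZ), mul(SZ, SSZ))))
  →4  S(S(add(S(add(Z, SZ)), mul(SZ, SSZ))))
  →5  S(S(S(add(add(Z, SZ), mul(SZ, SSZ)))))
  →6  S(S(S(add(SZ, mul(SZ, SSZ)))))
  →7  S(S(S(S(add(Z, mul(SZ, SSZ))))))
  →8  S(S(S(S(mul(SZ, SSZ)))))
  →9  S(S(S(S(add(SSZ, mul(Z, SSZ))))))
  →10  S(S(S(S(S(add(SZ, mul(Z, SSZ)))))))
  →11  S(S(S(S(S(S(add(Z, mul(Z, SSZ))))))))
  →12  S(S(S(S(S(S(mul(Z, SSZ)))))))
  →13  S^6(Z)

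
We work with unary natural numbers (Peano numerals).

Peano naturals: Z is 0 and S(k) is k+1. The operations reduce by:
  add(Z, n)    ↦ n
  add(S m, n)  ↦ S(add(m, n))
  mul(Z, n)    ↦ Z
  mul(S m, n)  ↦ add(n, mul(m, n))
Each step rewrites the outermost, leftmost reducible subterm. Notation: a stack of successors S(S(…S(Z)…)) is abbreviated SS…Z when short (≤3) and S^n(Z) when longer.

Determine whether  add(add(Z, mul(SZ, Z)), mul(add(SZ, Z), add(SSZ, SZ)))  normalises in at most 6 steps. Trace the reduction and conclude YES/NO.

  start: add(add(Z, mul(SZ, Z)), mul(add(SZ, Z), add(SSZ, SZ)))
  step 1: add(mul(SZ, Z), mul(add(SZ, Z), add(SSZ, SZ)))
  step 2: add(add(Z, mul(Z, Z)), mul(add(SZ, Z), add(SSZ, SZ)))
  step 3: add(mul(Z, Z), mul(add(SZ, Z), add(SSZ, SZ)))
  step 4: add(Z, mul(add(SZ, Z), add(SSZ, SZ)))
  step 5: mul(add(SZ, Z), add(SSZ, SZ))
  step 6: mul(S(add(Z, Z)), add(SSZ, SZ))

Answer: NO — after 6 steps the term is mul(S(add(Z, Z)), add(SSZ, SZ)), not yet normal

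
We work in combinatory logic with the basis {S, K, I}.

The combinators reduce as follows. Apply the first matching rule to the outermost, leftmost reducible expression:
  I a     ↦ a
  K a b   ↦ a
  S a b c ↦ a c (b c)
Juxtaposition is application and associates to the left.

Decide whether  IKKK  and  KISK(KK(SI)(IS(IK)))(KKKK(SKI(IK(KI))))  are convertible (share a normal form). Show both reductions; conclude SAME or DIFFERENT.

Term A:
  start: IKKK
  step 1: KKK
  step 2: K

Term B:
  start: KISK(KK(SI)(IS(IK)))(KKKK(SKI(IK(KI))))
  step 1: IK(KK(SI)(IS(IK)))(KKKK(SKI(IK(KI))))
  step 2: K(KK(SI)(IS(IK)))(KKKK(SKI(IK(KI))))
  step 3: KK(SI)(IS(IK))
  step 4: K(IS(IK))
  step 5: K(S(IK))
  step 6: K(SK)

Answer: DIFFERENT — A ⇓ K, B ⇓ K(SK)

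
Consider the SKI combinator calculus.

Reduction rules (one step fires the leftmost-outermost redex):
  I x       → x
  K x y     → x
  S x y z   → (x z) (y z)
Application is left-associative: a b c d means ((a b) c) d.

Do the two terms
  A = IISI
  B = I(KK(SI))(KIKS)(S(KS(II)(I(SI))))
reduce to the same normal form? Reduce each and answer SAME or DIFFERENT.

Term A:
  start: IISI
  →1  ISI
  →2  SI

Term B:
  start: I(KK(SI))(KIKS)(S(KS(II)(I(SI))))
  →1  KK(SI)(KIKS)(S(KS(II)(I(SI))))
  →2  K(KIKS)(S(KS(II)(I(SI))))
  →3  KIKS
  →4  IS
  →5  S

Answer: DIFFERENT — A ⇓ SI, B ⇓ S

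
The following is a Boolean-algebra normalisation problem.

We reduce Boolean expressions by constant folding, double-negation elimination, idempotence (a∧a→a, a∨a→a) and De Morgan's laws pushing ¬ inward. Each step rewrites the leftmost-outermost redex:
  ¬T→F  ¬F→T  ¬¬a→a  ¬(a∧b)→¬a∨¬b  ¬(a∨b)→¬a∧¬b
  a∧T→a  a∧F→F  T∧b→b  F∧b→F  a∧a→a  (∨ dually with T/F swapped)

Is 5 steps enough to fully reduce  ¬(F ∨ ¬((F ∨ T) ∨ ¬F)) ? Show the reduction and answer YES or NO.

Answer: NO — after 5 steps the term is T ∨ ¬F, not yet normal

Reduction:
  start: ¬(F ∨ ¬((F ∨ T) ∨ ¬F))
  step 1: ¬F ∧ ¬¬((F ∨ T) ∨ ¬F)
  step 2: T ∧ ¬¬((F ∨ T) ∨ ¬F)
  step 3: ¬¬((F ∨ T) ∨ ¬F)
  step 4: (F ∨ T) ∨ ¬F
  step 5: T ∨ ¬F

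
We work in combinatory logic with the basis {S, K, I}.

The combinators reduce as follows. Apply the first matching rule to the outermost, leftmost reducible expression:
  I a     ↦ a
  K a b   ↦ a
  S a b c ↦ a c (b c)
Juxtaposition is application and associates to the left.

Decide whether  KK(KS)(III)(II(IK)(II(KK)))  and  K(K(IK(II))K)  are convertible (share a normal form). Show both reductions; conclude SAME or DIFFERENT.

Answer: DIFFERENT — A ⇓ I, B ⇓ K(KI)

Working:
Term A:
  start: KK(KS)(III)(II(IK)(II(KK)))
  step 1: K(III)(II(IK)(II(KK)))
  step 2: III
  step 3: II
  step 4: I

Term B:
  start: K(K(IK(II))K)
  step 1: K(IK(II))
  step 2: K(K(II))
  step 3: K(KI)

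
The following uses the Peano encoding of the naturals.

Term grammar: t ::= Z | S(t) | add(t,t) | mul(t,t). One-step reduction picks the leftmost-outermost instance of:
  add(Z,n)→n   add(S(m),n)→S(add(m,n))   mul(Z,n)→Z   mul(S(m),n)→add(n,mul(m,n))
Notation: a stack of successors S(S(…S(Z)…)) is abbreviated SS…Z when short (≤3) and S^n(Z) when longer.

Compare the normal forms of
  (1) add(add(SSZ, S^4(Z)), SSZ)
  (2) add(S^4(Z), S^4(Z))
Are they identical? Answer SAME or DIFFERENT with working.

Answer: SAME — A ⇓ S^8(Z), B ⇓ S^8(Z)

Reduction:
Term A:
  start: add(add(SSZ, S^4(Z)), SSZ)
  [1] add(S(add(SZ, S^4(Z))), SSZ)
  [2] S(add(add(SZ, S^4(Z)), SSZ))
  [3] S(add(S(add(Z, S^4(Z))), SSZ))
  [4] S(S(add(add(Z, S^4(Z)), SSZ)))
  [5] S(S(add(S^4(Z), SSZ)))
  [6] S(S(S(add(SSSZ, SSZ))))
  [7] S(S(S(S(add(SSZ, SSZ)))))
  [8] S(S(S(S(S(add(SZ, SSZ))))))
  [9] S(S(S(S(S(S(add(Z, SSZ)))))))
  [10] S^8(Z)

Term B:
  start: add(S^4(Z), S^4(Z))
  [1] S(add(SSSZ, S^4(Z)))
  [2] S(S(add(SSZ, S^4(Z))))
  [3] S(S(S(add(SZ, S^4(Z)))))
  [4] S(S(S(S(add(Z, S^4(Z))))))
  [5] S^8(Z)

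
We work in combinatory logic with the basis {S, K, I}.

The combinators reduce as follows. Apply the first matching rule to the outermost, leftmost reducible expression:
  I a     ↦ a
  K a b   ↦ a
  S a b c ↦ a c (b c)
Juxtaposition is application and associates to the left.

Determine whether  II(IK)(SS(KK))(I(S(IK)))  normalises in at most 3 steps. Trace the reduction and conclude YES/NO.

Answer: NO — after 3 steps the term is K(SS(KK))(I(S(IK))), not yet normal

Working:
  start: II(IK)(SS(KK))(I(S(IK)))
  →1  I(IK)(SS(KK))(I(S(IK)))
  →2  IK(SS(KK))(I(S(IK)))
  →3  K(SS(KK))(I(S(IK)))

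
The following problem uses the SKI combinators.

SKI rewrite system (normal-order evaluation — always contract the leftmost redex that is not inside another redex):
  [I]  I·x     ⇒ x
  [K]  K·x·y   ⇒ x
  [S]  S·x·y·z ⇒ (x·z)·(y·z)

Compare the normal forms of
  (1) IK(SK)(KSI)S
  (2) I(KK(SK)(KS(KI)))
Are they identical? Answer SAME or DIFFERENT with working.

Term A:
  start: IK(SK)(KSI)S
  [1] K(SK)(KSI)S
  [2] SKS

Term B:
  start: I(KK(SK)(KS(KI)))
  [1] KK(SK)(KS(KI))
  [2] K(KS(KI))
  [3] KS

Answer: DIFFERENT — A ⇓ SKS, B ⇓ KS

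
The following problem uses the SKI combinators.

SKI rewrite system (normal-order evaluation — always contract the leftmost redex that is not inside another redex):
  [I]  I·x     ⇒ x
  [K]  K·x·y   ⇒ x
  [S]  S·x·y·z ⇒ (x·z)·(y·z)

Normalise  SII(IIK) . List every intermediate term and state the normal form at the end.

  start: SII(IIK)
  [1] I(IIK)(I(IIK))
  [2] IIK(I(IIK))
  [3] IK(I(IIK))
  [4] K(I(IIK))
  [5] K(IIK)
  [6] K(IK)
  [7] KK

Answer: normal form = KK  (in 7 steps)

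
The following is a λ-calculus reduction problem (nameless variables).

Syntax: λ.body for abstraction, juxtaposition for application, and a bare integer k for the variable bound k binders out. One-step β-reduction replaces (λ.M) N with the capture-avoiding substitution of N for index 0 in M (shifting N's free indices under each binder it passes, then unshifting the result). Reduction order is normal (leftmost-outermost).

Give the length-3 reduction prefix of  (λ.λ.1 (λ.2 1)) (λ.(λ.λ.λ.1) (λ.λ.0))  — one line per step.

  start: (λ.λ.1 (λ.2 1)) (λ.(λ.λ.λ.1) (λ.λ.0))
  [1] λ.(λ.(λ.λ.λ.1) (λ.λ.0)) (λ.(λ.(λ.λ.λ.1) (λ.λ.0)) 1)
  [2] λ.(λ.λ.λ.1) (λ.λ.0)
  [3] λ.λ.λ.1

Answer: after 3 steps: λ.λ.λ.1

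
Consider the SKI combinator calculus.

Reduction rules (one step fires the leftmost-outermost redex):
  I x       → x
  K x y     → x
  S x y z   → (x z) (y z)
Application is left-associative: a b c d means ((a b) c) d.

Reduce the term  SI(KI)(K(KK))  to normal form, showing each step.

  start: SI(KI)(K(KK))
  [1] I(K(KK))(KI(K(KK)))
  [2] K(KK)(KI(K(KK)))
  [3] KK

Answer: normal form = KK  (in 3 steps)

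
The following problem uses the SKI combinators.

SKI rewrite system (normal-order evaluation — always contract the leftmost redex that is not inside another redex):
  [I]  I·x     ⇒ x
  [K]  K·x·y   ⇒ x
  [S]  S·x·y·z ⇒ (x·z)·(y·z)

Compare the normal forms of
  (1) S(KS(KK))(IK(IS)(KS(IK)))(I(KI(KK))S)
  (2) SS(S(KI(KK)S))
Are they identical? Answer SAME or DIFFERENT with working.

Term A:
  start: S(KS(KK))(IK(IS)(KS(IK)))(I(KI(KK))S)
  →1  KS(KK)(I(KI(KK))S)(IK(IS)(KS(IK))(I(KI(KK))S))
  →2  S(I(KI(KK))S)(IK(IS)(KS(IK))(I(KI(KK))S))
  →3  S(KI(KK)S)(IK(IS)(KS(IK))(I(KI(KK))S))
  →4  S(IS)(IK(IS)(KS(IK))(I(KI(KK))S))
  →5  SS(IK(IS)(KS(IK))(I(KI(KK))S))
  →6  SS(K(IS)(KS(IK))(I(KI(KK))S))
  →7  SS(IS(I(KI(KK))S))
  →8  SS(S(I(KI(KK))S))
  →9  SS(S(KI(KK)S))
  →10  SS(S(IS))
  →11  SS(SS)

Term B:
  start: SS(S(KI(KK)S))
  →1  SS(S(IS))
  →2  SS(SS)

Answer: SAME — A ⇓ SS(SS), B ⇓ SS(SS)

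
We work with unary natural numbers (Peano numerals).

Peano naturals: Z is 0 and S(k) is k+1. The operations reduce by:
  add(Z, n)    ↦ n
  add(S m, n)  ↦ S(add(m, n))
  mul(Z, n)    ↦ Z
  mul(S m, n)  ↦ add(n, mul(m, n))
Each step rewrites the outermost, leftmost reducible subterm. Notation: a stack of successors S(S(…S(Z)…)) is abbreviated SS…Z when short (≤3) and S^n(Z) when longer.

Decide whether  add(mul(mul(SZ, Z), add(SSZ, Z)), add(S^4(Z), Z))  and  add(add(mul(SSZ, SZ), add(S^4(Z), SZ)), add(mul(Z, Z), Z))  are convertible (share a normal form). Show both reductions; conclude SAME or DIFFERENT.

Answer: DIFFERENT — A ⇓ S^4(Z), B ⇓ S^7(Z)

Working:
Term A:
  start: add(mul(mul(SZ, Z), add(SSZ, Z)), add(S^4(Z), Z))
  [1] add(mul(add(Z, mul(Z, Z)), add(SSZ, Z)), add(S^4(Z), Z))
  [2] add(mul(mul(Z, Z), add(SSZ, Z)), add(S^4(Z), Z))
  [3] add(mul(Z, add(SSZ, Z)), add(S^4(Z), Z))
  [4] add(Z, add(S^4(Z), Z))
  [5] add(S^4(Z), Z)
  [6] S(add(SSSZ, Z))
  [7] S(S(add(SSZ, Z)))
  [8] S(S(S(add(SZ, Z))))
  [9] S(S(S(S(add(Z, Z)))))
  [10] S^4(Z)

Term B:
  start: add(add(mul(SSZ, SZ), add(S^4(Z), SZ)), add(mul(Z, Z), Z))
  [1] add(add(add(SZ, mul(SZ, SZ)), add(S^4(Z), SZ)), add(mul(Z, Z), Z))
  [2] add(add(S(add(Z, mul(SZ, SZ))), add(S^4(Z), SZ)), add(mul(Z, Z), Z))
  [3] add(S(add(add(Z, mul(SZ, SZ)), add(S^4(Z), SZ))), add(mul(Z, Z), Z))
  [4] S(add(add(add(Z, mul(SZ, SZ)), add(S^4(Z), SZ)), add(mul(Z, Z), Z)))
  [5] S(add(add(mul(SZ, SZ), add(S^4(Z), SZ)), add(mul(Z, Z), Z)))
  [6] S(add(add(add(SZ, mul(Z, SZ)), add(S^4(Z), SZ)), add(mul(Z, Z), Z)))
  [7] S(add(add(S(add(Z, mul(Z, SZ))), add(S^4(Z), SZ)), add(mul(Z, Z), Z)))
  [8] S(add(S(add(add(Z, mul(Z, SZ)), add(S^4(Z), SZ))), add(mul(Z, Z), Z)))
  [9] S(S(add(add(add(Z, mul(Z, SZ)), add(S^4(Z), SZ)), add(mul(Z, Z), Z))))
  [10] S(S(add(add(mul(Z, SZ), add(S^4(Z), SZ)), add(mul(Z, Z), Z))))
  [11] S(S(add(add(Z, add(S^4(Z), SZ)), add(mul(Z, Z), Z))))
  [12] S(S(add(add(S^4(Z), SZ), add(mul(Z, Z), Z))))
  [13] S(S(add(S(add(SSSZ, SZ)), add(mul(Z, Z), Z))))
  [14] S(S(S(add(add(SSSZ, SZ), add(mul(Z, Z), Z)))))
  [15] S(S(S(add(S(add(SSZ, SZ)), add(mul(Z, Z), Z)))))
  [16] S(S(S(S(add(add(SSZ, SZ), add(mul(Z, Z), Z))))))
  [17] S(S(S(S(add(S(add(SZ, SZ)), add(mul(Z, Z), Z))))))
  [18] S(S(S(S(S(add(add(SZ, SZ), add(mul(Z, Z), Z)))))))
  [19] S(S(S(S(S(add(S(add(Z, SZ)), add(mul(Z, Z), Z)))))))
  [20] S(S(S(S(S(S(add(add(Z, SZ), add(mul(Z, Z), Z))))))))
  [21] S(S(S(S(S(S(add(SZ, add(mul(Z, Z), Z))))))))
  [22] S(S(S(S(S(S(S(add(Z, add(mul(Z, Z), Z)))))))))
  [23] S(S(S(S(S(S(S(add(mul(Z, Z), Z))))))))
  [24] S(S(S(S(S(S(S(add(Z, Z))))))))
  [25] S^7(Z)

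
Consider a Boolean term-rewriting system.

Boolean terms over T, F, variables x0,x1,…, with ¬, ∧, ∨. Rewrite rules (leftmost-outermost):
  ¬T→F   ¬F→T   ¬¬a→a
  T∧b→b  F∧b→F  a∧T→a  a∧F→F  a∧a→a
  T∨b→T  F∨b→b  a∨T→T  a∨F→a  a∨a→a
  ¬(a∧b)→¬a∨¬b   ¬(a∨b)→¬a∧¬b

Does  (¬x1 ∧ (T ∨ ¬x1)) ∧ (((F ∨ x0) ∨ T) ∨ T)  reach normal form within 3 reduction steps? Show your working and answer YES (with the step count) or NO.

  start: (¬x1 ∧ (T ∨ ¬x1)) ∧ (((F ∨ x0) ∨ T) ∨ T)
  →1  (¬x1 ∧ T) ∧ (((F ∨ x0) ∨ T) ∨ T)
  →2  ¬x1 ∧ (((F ∨ x0) ∨ T) ∨ T)
  →3  ¬x1 ∧ T

Answer: NO — after 3 steps the term is ¬x1 ∧ T, not yet normal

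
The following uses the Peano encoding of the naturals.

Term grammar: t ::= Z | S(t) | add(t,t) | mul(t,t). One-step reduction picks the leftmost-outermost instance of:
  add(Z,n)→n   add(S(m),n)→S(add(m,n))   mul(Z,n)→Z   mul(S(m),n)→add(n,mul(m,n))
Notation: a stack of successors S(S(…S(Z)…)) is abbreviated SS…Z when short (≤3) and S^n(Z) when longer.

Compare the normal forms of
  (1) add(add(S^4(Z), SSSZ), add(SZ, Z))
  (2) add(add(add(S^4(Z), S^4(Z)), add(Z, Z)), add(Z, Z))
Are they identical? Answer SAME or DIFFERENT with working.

Answer: SAME — A ⇓ S^8(Z), B ⇓ S^8(Z)

Working:
Term A:
  start: add(add(S^4(Z), SSSZ), add(SZ, Z))
  →1  add(S(add(SSSZ, SSSZ)), add(SZ, Z))
  →2  S(add(add(SSSZ, SSSZ), add(SZ, Z)))
  →3  S(add(S(add(SSZ, SSSZ)), add(SZ, Z)))
  →4  S(S(add(add(SSZ, SSSZ), add(SZ, Z))))
  →5  S(S(add(S(add(SZ, SSSZ)), add(SZ, Z))))
  →6  S(S(S(add(add(SZ, SSSZ), add(SZ, Z)))))
  →7  S(S(S(add(S(add(Z, SSSZ)), add(SZ, Z)))))
  →8  S(S(S(S(add(add(Z, SSSZ), add(SZ, Z))))))
  →9  S(S(S(S(add(SSSZ, add(SZ, Z))))))
  →10  S(S(S(S(S(add(SSZ, add(SZ, Z)))))))
  →11  S(S(S(S(S(S(add(SZ, add(SZ, Z))))))))
  →12  S(S(S(S(S(S(S(add(Z, add(SZ, Z)))))))))
  →13  S(S(S(S(S(S(S(add(SZ, Z))))))))
  →14  S(S(S(S(S(S(S(S(add(Z, Z)))))))))
  →15  S^8(Z)

Term B:
  start: add(add(add(S^4(Z), S^4(Z)), add(Z, Z)), add(Z, Z))
  →1  add(add(S(add(SSSZ, S^4(Z))), add(Z, Z)), add(Z, Z))
  →2  add(S(add(add(SSSZ, S^4(Z)), add(Z, Z))), add(Z, Z))
  →3  S(add(add(add(SSSZ, S^4(Z)), add(Z, Z)), add(Z, Z)))
  →4  S(add(add(S(add(SSZ, S^4(Z))), add(Z, Z)), add(Z, Z)))
  →5  S(add(S(add(add(SSZ, S^4(Z)), add(Z, Z))), add(Z, Z)))
  →6  S(S(add(add(add(SSZ, S^4(Z)), add(Z, Z)), add(Z, Z))))
  →7  S(S(add(add(S(add(SZ, S^4(Z))), add(Z, Z)), add(Z, Z))))
  →8  S(S(add(S(add(add(SZ, S^4(Z)), add(Z, Z))), add(Z, Z))))
  →9  S(S(S(add(add(add(SZ, S^4(Z)), add(Z, Z)), add(Z, Z)))))
  →10  S(S(S(add(add(S(add(Z, S^4(Z))), add(Z, Z)), add(Z, Z)))))
  →11  S(S(S(add(S(add(add(Z, S^4(Z)), add(Z, Z))), add(Z, Z)))))
  →12  S(S(S(S(add(add(add(Z, S^4(Z)), add(Z, Z)), add(Z, Z))))))
  →13  S(S(S(S(add(add(S^4(Z), add(Z, Z)), add(Z, Z))))))
  →14  S(S(S(S(add(S(add(SSSZ, add(Z, Z))), add(Z, Z))))))
  →15  S(S(S(S(S(add(add(SSSZ, add(Z, Z)), add(Z, Z)))))))
  →16  S(S(S(S(S(add(S(add(SSZ, add(Z, Z))), add(Z, Z)))))))
  →17  S(S(S(S(S(S(add(add(SSZ, add(Z, Z)), add(Z, Z))))))))
  →18  S(S(S(S(S(S(add(S(add(SZ, add(Z, Z))), add(Z, Z))))))))
  →19  S(S(S(S(S(S(S(add(add(SZ, add(Z, Z)), add(Z, Z)))))))))
  →20  S(S(S(S(S(S(S(add(S(add(Z, add(Z, Z))), add(Z, Z)))))))))
  →21  S(S(S(S(S(S(S(S(add(add(Z, add(Z, Z)), add(Z, Z))))))))))
  →22  S(S(S(S(S(S(S(S(add(add(Z, Z), add(Z, Z))))))))))
  →23  S(S(S(S(S(S(S(S(add(Z, add(Z, Z))))))))))
  →24  S(S(S(S(S(S(S(S(add(Z, Z)))))))))
  →25  S^8(Z)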